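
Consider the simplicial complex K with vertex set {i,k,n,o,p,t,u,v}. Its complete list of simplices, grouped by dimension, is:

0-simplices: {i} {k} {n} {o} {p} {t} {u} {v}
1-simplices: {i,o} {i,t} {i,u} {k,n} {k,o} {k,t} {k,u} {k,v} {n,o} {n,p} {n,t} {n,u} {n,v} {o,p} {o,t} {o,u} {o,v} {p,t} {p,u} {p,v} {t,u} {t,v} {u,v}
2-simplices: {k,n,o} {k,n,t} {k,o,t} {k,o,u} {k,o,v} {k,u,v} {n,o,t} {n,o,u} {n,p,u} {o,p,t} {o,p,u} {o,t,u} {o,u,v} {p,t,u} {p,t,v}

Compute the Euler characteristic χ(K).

χ(K)=0

n_0=8 n_1=23 n_2=15
χ=+8−23+15=0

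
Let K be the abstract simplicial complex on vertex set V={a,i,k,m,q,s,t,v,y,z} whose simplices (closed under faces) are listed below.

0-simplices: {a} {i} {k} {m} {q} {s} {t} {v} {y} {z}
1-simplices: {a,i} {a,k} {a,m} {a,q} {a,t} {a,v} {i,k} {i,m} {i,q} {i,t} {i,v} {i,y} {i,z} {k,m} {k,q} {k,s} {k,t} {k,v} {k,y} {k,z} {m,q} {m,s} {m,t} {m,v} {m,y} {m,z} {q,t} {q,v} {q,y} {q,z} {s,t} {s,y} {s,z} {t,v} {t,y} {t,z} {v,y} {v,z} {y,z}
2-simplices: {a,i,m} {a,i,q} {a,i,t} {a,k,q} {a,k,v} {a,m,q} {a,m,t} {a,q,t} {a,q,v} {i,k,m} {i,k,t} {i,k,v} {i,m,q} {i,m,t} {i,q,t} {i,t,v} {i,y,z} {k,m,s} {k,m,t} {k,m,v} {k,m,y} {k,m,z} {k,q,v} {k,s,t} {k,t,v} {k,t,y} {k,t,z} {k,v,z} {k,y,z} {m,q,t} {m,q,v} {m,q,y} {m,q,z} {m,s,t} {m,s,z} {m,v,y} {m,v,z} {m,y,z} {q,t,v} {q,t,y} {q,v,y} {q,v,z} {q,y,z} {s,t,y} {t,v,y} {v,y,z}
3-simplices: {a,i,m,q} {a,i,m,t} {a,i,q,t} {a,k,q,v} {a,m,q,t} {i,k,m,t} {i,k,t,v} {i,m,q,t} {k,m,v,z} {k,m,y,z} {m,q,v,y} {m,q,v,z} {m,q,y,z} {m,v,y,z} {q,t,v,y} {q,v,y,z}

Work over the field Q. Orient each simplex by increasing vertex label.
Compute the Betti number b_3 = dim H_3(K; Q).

b_3=2

n_0=10 n_1=39 n_2=46 n_3=16  [Q]
∂1: piv[ai,ak,am,aq,at,av,iy,iz,ks] rk=9  ker:ik,im,iq,it,iv,km,kq,kt,kv,ky,kz,mq,ms,mt,mv,my,mz,qt,qv,qy,qz,st,sy,sz,tv,ty,tz,vy,vz,yz
∂2: piv[aim,aiq,ait,akq,akv,amq,amt,aqt,aqv,ikm,ikt,ikv,itv,iyz,kms,kmv,kmy,kmz,kst,kty,ktz,kvz,kyz,mqv,mqy,mqz,msz,mvy,sty] rk=29  ker:imq,imt,iqt,kmt,kqv,ktv,mqt,mst,mvz,myz,qtv,qty,qvy,qvz,qyz,tvy,vyz
∂3: piv[aimq,aimt,aiqt,akqv,amqt,ikmt,iktv,kmvz,kmyz,mqvy,mqvz,mqyz,mvyz,qtvy] rk=14  ker:imqt,qvyz
b_3=(16−14)−0=2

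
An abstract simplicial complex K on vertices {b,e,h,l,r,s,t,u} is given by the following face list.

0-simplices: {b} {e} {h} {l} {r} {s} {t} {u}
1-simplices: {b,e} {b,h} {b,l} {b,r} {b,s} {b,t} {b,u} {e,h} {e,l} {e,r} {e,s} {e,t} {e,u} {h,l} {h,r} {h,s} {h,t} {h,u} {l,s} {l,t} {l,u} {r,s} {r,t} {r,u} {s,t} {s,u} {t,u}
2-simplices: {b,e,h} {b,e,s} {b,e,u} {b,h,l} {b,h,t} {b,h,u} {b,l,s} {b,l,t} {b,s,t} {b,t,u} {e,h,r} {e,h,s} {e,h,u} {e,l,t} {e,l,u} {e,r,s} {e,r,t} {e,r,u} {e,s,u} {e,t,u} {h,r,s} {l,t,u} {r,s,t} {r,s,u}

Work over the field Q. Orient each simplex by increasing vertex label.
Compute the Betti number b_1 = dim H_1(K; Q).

b_1=1

n_0=8 n_1=27 n_2=24  [Q]
∂1: piv[be,bh,bl,br,bs,bt,bu] rk=7  ker:eh,el,er,es,et,eu,hl,hr,hs,ht,hu,ls,lt,lu,rs,rt,ru,st,su,tu
∂2: piv[beh,bes,beu,bhl,bht,bhu,bls,blt,bst,btu,ehr,ehs,elt,elu,ers,ert,eru,esu,etu] rk=19  ker:ehu,hrs,ltu,rst,rsu
b_1=(27−7)−19=1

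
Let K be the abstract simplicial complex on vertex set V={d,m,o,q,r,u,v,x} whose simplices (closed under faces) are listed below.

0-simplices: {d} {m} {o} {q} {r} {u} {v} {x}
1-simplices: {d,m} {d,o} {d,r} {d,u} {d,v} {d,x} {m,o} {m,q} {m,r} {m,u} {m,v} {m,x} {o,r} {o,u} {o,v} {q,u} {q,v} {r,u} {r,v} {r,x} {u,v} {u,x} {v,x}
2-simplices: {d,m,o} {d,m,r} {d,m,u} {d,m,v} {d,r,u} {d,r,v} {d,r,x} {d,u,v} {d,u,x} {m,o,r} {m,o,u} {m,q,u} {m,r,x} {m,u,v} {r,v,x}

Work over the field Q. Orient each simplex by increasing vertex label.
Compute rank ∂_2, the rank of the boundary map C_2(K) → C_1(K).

n_0=8 n_1=23 n_2=15  [Q]
∂1: piv[dm,do,dr,du,dv,dx,mq] rk=7  ker:mo,mr,mu,mv,mx,or,ou,ov,qu,qv,ru,rv,rx,uv,ux,vx
∂2: piv[dmo,dmr,dmu,dmv,dru,drv,drx,duv,dux,mor,mou,mqu,mrx,rvx] rk=14  ker:muv
rk∂_2=14

rank∂_2=14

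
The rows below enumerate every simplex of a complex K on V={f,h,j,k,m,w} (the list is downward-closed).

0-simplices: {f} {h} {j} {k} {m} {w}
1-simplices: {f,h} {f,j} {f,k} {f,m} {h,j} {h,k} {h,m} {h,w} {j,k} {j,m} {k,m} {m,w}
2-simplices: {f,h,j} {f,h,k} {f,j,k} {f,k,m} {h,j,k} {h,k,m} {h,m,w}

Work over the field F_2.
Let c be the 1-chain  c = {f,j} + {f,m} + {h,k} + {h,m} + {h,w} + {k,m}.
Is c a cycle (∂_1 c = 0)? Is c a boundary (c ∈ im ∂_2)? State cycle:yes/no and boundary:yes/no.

cycle:no boundary:no

n_0=6 n_1=12 n_2=7  [Z2]
∂1: piv[fh,fj,fk,fm,hw] rk=5  ker:hj,hk,hm,jk,jm,km,mw
∂2: piv[fhj,fhk,fjk,fkm,hkm,hmw] rk=6  ker:hjk
∂1c = {h} + {j} + {m} + {w}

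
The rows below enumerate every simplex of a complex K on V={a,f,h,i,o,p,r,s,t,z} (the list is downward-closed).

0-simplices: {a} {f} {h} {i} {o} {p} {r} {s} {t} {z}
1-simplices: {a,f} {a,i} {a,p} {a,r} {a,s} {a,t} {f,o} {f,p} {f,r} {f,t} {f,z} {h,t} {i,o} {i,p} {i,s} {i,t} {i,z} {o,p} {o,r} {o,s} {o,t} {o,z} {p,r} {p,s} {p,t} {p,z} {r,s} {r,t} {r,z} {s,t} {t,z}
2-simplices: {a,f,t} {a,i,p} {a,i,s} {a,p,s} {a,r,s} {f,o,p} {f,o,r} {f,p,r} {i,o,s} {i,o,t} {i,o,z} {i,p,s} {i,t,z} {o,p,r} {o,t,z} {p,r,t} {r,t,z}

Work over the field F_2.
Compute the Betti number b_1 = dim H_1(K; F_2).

b_1=8

n_0=10 n_1=31 n_2=17  [Z2]
∂1: piv[af,ai,ap,ar,as,at,fo,fz,ht] rk=9  ker:fp,fr,ft,io,ip,is,it,iz,op,or,os,ot,oz,pr,ps,pt,pz,rs,rt,rz,st,tz
∂2: piv[aft,aip,ais,aps,ars,fop,for,fpr,ios,iot,ioz,itz,prt,rtz] rk=14  ker:ips,opr,otz
b_1=(31−9)−14=8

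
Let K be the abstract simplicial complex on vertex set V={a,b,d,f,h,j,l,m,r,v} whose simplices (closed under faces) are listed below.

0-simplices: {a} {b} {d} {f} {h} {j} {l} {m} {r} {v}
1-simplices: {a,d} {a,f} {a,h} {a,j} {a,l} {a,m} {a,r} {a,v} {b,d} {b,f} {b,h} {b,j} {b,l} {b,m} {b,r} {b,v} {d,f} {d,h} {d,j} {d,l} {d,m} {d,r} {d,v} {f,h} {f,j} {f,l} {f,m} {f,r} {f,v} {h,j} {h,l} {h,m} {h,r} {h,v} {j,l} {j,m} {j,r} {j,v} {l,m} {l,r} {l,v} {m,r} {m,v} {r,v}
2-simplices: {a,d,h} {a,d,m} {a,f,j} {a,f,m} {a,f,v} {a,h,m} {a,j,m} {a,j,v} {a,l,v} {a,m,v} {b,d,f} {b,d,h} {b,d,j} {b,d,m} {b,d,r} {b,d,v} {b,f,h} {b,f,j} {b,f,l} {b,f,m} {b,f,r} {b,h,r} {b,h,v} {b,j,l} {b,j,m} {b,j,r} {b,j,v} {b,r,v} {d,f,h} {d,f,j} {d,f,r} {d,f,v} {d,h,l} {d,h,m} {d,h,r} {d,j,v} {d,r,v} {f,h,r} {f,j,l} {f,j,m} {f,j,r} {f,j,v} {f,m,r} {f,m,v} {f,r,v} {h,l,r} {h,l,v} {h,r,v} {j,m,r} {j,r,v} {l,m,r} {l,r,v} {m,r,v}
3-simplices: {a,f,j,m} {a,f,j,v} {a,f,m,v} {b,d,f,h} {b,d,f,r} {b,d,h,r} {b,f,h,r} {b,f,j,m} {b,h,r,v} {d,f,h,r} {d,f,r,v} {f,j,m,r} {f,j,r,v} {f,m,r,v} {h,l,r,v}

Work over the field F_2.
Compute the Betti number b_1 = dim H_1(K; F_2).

b_1=3

n_0=10 n_1=44 n_2=53 n_3=15  [Z2]
∂1: piv[ad,af,ah,aj,al,am,ar,av,bd] rk=9  ker:bf,bh,bj,bl,bm,br,bv,df,dh,dj,dl,dm,dr,dv,fh,fj,fl,fm,fr,fv,hj,hl,hm,hr,hv,jl,jm,jr,jv,lm,lr,lv,mr,mv,rv
∂2: piv[adh,adm,afj,afm,afv,ahm,ajm,ajv,alv,amv,bdf,bdh,bdj,bdm,bdr,bdv,bfh,bfj,bfl,bfm,bfr,bhr,bhv,bjl,bjr,bjv,brv,dhl,fmr,hlr,hlv,lmr] rk=32  ker:bjm,dfh,dfj,dfr,dfv,dhm,dhr,djv,drv,fhr,fjl,fjm,fjr,fjv,fmv,frv,hrv,jmr,jrv,lrv,mrv
∂3: piv[afjm,afjv,afmv,bdfh,bdfr,bdhr,bfhr,bfjm,bhrv,dfrv,fjmr,fjrv,fmrv,hlrv] rk=14  ker:dfhr
b_1=(44−9)−32=3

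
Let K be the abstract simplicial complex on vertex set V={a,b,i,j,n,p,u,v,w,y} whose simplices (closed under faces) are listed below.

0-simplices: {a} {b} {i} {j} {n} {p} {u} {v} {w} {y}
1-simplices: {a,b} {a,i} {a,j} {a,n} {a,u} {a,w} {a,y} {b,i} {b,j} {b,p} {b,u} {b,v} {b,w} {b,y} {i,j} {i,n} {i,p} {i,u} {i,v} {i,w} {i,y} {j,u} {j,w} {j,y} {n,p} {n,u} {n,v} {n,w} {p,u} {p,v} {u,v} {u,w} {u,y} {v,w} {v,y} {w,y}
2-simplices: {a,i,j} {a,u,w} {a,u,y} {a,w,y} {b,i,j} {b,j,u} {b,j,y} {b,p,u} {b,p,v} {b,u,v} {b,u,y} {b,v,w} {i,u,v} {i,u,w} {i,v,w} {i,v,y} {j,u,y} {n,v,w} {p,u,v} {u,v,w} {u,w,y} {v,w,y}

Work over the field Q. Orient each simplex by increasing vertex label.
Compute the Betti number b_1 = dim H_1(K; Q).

n_0=10 n_1=36 n_2=22  [Q]
∂1: piv[ab,ai,aj,an,au,aw,ay,bp,bv] rk=9  ker:bi,bj,bu,bw,by,ij,in,ip,iu,iv,iw,iy,ju,jw,jy,np,nu,nv,nw,pu,pv,uv,uw,uy,vw,vy,wy
∂2: piv[aij,auw,auy,awy,bij,bju,bjy,bpu,bpv,buv,buy,bvw,iuv,iuw,ivw,ivy,nvw,vwy] rk=18  ker:juy,puv,uvw,uwy
b_1=(36−9)−18=9

b_1=9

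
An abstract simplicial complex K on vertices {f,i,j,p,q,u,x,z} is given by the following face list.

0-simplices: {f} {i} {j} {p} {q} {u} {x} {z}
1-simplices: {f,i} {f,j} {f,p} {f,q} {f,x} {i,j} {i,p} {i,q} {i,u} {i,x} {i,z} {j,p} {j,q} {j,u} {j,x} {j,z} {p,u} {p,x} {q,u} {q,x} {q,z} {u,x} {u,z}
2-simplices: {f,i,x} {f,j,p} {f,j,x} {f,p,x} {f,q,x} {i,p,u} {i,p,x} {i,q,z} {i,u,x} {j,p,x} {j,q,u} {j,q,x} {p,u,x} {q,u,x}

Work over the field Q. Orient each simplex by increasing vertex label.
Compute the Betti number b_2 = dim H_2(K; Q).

b_2=2

n_0=8 n_1=23 n_2=14  [Q]
∂1: piv[fi,fj,fp,fq,fx,iu,iz] rk=7  ker:ij,ip,iq,ix,jp,jq,ju,jx,jz,pu,px,qu,qx,qz,ux,uz
∂2: piv[fix,fjp,fjx,fpx,fqx,ipu,ipx,iqz,iux,jqu,jqx,qux] rk=12  ker:jpx,pux
b_2=(14−12)−0=2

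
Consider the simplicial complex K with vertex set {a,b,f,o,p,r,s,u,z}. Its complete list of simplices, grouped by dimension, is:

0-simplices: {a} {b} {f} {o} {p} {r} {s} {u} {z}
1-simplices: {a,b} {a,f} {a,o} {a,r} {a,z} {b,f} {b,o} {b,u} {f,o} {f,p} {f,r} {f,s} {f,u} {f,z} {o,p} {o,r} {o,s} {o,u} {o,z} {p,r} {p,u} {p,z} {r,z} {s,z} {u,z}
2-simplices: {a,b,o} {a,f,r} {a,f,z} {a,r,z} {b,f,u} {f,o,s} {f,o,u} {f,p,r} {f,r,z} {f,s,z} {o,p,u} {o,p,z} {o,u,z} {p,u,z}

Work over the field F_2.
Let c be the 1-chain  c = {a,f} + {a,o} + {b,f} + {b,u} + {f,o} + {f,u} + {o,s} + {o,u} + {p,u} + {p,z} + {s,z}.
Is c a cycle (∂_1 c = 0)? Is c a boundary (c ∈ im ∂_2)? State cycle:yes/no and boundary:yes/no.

n_0=9 n_1=25 n_2=14  [Z2]
∂1: piv[ab,af,ao,ar,az,bu,fp,fs] rk=8  ker:bf,bo,fo,fr,fu,fz,op,or,os,ou,oz,pr,pu,pz,rz,sz,uz
∂2: piv[abo,afr,afz,arz,bfu,fos,fou,fpr,fsz,opu,opz,ouz] rk=12  ker:frz,puz
∂1c = 0
c vs im∂2: residual ≠ 0 ⇒ not boundary

cycle:yes boundary:no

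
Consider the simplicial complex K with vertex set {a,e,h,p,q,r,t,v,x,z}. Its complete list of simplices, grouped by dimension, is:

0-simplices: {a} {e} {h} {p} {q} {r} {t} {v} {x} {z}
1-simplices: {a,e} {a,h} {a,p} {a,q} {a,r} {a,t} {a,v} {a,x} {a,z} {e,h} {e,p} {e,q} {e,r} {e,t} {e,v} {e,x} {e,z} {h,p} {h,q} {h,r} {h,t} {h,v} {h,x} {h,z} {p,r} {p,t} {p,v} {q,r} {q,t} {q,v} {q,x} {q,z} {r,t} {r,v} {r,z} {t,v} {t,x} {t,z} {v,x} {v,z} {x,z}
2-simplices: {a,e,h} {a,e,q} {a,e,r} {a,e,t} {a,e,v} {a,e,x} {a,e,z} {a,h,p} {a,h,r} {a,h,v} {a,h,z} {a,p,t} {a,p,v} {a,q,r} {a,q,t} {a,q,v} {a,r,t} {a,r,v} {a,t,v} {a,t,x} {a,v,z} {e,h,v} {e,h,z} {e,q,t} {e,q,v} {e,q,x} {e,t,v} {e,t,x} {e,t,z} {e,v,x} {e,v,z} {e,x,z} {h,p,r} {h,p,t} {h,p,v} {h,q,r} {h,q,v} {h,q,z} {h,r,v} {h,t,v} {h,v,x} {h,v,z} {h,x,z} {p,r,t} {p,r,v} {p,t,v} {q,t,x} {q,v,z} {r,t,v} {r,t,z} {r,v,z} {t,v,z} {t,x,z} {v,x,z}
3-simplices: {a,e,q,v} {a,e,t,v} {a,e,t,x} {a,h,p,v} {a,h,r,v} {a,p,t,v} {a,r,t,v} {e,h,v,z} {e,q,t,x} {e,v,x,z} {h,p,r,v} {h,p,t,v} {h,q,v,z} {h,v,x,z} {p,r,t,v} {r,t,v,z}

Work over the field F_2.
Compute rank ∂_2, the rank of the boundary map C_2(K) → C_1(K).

rank∂_2=31

n_0=10 n_1=41 n_2=54 n_3=16  [Z2]
∂1: piv[ae,ah,ap,aq,ar,at,av,ax,az] rk=9  ker:eh,ep,eq,er,et,ev,ex,ez,hp,hq,hr,ht,hv,hx,hz,pr,pt,pv,qr,qt,qv,qx,qz,rt,rv,rz,tv,tx,tz,vx,vz,xz
∂2: piv[aeh,aeq,aer,aet,aev,aex,aez,ahp,ahr,ahv,ahz,apt,apv,aqr,aqt,aqv,art,arv,atv,atx,avz,eqx,etz,evx,exz,hpr,hpt,hqr,hqz,hvx,rtz] rk=31  ker:ehv,ehz,eqt,eqv,etv,etx,evz,hpv,hqv,hrv,htv,hvz,hxz,prt,prv,ptv,qtx,qvz,rtv,rvz,tvz,txz,vxz
∂3: piv[aeqv,aetv,aetx,ahpv,ahrv,aptv,artv,ehvz,eqtx,evxz,hprv,hptv,hqvz,hvxz,prtv,rtvz] rk=16
rk∂_2=31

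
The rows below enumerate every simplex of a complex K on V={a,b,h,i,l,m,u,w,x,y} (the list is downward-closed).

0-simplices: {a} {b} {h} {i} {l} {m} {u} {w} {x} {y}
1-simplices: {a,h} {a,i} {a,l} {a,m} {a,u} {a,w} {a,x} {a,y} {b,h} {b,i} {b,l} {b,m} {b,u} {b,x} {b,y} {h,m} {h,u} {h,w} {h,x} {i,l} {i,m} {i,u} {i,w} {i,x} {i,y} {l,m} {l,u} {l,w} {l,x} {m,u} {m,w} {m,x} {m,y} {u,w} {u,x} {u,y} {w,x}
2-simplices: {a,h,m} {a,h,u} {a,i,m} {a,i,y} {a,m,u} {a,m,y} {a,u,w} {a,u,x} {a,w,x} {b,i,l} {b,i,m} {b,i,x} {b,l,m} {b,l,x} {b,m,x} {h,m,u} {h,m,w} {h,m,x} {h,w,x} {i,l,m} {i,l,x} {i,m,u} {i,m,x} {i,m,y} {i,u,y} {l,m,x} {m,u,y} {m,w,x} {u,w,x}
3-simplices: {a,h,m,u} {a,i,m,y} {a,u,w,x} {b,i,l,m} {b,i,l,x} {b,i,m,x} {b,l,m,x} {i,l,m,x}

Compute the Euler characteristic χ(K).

n_0=10 n_1=37 n_2=29 n_3=8
χ=+10−37+29−8=-6

χ(K)=-6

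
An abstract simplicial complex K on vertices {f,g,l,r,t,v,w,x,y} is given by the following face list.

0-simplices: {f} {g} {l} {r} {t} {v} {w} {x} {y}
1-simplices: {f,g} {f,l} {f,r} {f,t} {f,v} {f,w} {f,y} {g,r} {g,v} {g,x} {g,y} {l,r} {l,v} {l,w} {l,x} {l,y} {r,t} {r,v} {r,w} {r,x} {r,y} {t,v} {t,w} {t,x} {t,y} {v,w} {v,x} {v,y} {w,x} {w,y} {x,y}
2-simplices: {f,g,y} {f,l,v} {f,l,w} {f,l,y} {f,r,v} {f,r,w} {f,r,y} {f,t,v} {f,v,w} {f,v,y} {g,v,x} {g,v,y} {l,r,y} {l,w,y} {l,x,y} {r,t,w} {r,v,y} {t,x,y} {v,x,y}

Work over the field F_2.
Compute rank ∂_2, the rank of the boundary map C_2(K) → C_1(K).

rank∂_2=18

n_0=9 n_1=31 n_2=19  [Z2]
∂1: piv[fg,fl,fr,ft,fv,fw,fy,gx] rk=8  ker:gr,gv,gy,lr,lv,lw,lx,ly,rt,rv,rw,rx,ry,tv,tw,tx,ty,vw,vx,vy,wx,wy,xy
∂2: piv[fgy,flv,flw,fly,frv,frw,fry,ftv,fvw,fvy,gvx,gvy,lry,lwy,lxy,rtw,txy,vxy] rk=18  ker:rvy
rk∂_2=18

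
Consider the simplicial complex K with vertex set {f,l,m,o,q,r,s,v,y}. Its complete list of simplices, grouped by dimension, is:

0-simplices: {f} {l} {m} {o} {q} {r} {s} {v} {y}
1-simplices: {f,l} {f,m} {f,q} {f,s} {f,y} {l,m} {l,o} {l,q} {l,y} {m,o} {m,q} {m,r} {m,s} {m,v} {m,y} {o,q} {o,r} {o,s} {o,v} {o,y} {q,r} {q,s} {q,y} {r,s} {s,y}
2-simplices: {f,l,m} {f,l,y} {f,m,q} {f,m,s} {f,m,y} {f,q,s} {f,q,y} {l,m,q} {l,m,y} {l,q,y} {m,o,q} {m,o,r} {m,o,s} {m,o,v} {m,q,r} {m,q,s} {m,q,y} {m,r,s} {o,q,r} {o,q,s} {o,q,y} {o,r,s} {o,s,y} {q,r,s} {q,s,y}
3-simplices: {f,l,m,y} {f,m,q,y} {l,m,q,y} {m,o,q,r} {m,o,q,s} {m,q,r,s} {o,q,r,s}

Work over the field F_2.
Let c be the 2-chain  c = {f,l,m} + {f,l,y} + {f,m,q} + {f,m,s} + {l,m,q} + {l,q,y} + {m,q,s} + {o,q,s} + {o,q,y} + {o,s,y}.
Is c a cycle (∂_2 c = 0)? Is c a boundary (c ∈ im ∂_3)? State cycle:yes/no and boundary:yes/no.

cycle:no boundary:no

n_0=9 n_1=25 n_2=25 n_3=7  [Z2]
∂1: piv[fl,fm,fq,fs,fy,lo,mr,mv] rk=8  ker:lm,lq,ly,mo,mq,ms,my,oq,or,os,ov,oy,qr,qs,qy,rs,sy
∂2: piv[flm,fly,fmq,fms,fmy,fqs,fqy,lmq,moq,mor,mos,mov,mqr,mrs,oqy,osy] rk=16  ker:lmy,lqy,mqs,mqy,oqr,oqs,ors,qrs,qsy
∂3: piv[flmy,fmqy,lmqy,moqr,moqs,mqrs,oqrs] rk=7
∂2c = {f,m} + {f,q} + {f,s} + {f,y} + {m,q} + {s,y}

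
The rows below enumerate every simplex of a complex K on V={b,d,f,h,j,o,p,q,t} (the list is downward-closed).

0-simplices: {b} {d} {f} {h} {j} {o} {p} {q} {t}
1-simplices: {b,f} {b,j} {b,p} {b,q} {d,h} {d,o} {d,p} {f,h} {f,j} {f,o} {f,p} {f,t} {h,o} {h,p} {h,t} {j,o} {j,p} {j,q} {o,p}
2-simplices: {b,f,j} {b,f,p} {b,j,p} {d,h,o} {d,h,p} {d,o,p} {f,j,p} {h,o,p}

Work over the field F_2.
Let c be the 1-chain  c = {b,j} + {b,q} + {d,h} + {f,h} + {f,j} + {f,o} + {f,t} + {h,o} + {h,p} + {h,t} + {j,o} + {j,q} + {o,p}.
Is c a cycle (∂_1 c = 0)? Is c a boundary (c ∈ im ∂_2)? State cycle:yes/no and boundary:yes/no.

cycle:no boundary:no

n_0=9 n_1=19 n_2=8  [Z2]
∂1: piv[bf,bj,bp,bq,dh,do,dp,ft] rk=8  ker:fh,fj,fo,fp,ho,hp,ht,jo,jp,jq,op
∂2: piv[bfj,bfp,bjp,dho,dhp,dop] rk=6  ker:fjp,hop
∂1c = {d} + {h}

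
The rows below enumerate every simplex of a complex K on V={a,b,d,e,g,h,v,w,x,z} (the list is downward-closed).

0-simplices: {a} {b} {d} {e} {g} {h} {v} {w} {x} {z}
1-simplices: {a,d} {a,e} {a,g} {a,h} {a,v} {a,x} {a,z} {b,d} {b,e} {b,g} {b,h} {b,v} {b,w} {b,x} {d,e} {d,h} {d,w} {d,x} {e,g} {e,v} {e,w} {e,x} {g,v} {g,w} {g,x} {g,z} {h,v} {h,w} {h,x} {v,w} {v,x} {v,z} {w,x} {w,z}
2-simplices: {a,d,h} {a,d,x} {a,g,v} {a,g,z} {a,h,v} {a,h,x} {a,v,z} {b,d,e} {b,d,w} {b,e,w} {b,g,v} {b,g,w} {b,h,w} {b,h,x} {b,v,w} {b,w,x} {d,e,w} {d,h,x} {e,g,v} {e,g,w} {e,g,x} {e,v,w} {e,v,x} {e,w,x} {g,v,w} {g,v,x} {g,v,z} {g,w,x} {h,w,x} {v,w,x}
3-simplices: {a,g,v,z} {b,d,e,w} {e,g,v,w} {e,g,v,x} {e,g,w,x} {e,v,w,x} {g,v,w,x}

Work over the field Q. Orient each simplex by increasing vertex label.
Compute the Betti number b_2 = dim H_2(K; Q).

b_2=3

n_0=10 n_1=34 n_2=30 n_3=7  [Q]
∂1: piv[ad,ae,ag,ah,av,ax,az,bd,bw] rk=9  ker:be,bg,bh,bv,bx,de,dh,dw,dx,eg,ev,ew,ex,gv,gw,gx,gz,hv,hw,hx,vw,vx,vz,wx,wz
∂2: piv[adh,adx,agv,agz,ahv,ahx,avz,bde,bdw,bew,bgv,bgw,bhw,bhx,bvw,bwx,egv,egw,egx,evx,ewx] rk=21  ker:dew,dhx,evw,gvw,gvx,gvz,gwx,hwx,vwx
∂3: piv[agvz,bdew,egvw,egvx,egwx,evwx] rk=6  ker:gvwx
b_2=(30−21)−6=3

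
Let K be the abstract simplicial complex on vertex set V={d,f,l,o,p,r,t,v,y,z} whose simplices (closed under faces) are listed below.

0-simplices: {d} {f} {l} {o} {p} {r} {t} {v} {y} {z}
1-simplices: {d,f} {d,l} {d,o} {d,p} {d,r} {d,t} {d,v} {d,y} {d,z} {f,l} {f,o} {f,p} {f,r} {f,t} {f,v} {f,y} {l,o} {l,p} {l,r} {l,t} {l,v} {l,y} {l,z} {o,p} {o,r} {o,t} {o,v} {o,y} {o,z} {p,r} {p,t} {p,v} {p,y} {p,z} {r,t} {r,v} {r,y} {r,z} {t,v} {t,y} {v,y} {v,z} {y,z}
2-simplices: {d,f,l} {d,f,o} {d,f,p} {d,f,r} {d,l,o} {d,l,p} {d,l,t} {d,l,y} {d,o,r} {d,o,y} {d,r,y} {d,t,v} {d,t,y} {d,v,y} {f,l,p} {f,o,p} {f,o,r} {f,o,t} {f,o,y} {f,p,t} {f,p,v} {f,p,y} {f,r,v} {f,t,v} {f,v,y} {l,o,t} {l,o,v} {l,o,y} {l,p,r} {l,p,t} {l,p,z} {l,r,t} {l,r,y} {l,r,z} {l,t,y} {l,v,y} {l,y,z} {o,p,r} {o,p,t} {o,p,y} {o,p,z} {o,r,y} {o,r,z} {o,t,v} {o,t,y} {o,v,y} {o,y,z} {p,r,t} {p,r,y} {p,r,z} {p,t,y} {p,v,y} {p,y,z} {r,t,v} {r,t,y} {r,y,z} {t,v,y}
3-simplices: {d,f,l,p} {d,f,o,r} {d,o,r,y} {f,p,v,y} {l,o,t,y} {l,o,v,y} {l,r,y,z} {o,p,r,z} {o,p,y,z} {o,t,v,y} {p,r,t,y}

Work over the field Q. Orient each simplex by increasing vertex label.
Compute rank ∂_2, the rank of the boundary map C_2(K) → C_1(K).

n_0=10 n_1=43 n_2=57 n_3=11  [Q]
∂1: piv[df,dl,do,dp,dr,dt,dv,dy,dz] rk=9  ker:fl,fo,fp,fr,ft,fv,fy,lo,lp,lr,lt,lv,ly,lz,op,or,ot,ov,oy,oz,pr,pt,pv,py,pz,rt,rv,ry,rz,tv,ty,vy,vz,yz
∂2: piv[dfl,dfo,dfp,dfr,dlo,dlp,dlt,dly,dor,doy,dry,dtv,dty,dvy,fop,fot,foy,fpt,fpv,fpy,frv,ftv,fvy,lov,lpr,lpz,lrt,lry,lrz,lvy,lyz,opz] rk=32  ker:flp,for,lot,loy,lpt,lty,opr,opt,opy,ory,orz,otv,oty,ovy,oyz,prt,pry,prz,pty,pvy,pyz,rtv,rty,ryz,tvy
∂3: piv[dflp,dfor,dory,fpvy,loty,lovy,lryz,oprz,opyz,otvy,prty] rk=11
rk∂_2=32

rank∂_2=32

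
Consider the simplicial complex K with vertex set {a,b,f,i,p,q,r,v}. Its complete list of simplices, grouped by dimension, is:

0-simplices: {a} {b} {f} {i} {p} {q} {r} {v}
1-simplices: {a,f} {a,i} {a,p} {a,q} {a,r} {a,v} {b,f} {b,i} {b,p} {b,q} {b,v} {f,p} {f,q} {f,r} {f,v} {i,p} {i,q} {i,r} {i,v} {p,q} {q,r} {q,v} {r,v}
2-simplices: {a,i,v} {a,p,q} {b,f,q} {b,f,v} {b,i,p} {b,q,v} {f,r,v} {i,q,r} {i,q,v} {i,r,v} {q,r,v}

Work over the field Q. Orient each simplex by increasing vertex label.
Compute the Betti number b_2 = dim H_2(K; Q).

b_2=1

n_0=8 n_1=23 n_2=11  [Q]
∂1: piv[af,ai,ap,aq,ar,av,bf] rk=7  ker:bi,bp,bq,bv,fp,fq,fr,fv,ip,iq,ir,iv,pq,qr,qv,rv
∂2: piv[aiv,apq,bfq,bfv,bip,bqv,frv,iqr,iqv,irv] rk=10  ker:qrv
b_2=(11−10)−0=1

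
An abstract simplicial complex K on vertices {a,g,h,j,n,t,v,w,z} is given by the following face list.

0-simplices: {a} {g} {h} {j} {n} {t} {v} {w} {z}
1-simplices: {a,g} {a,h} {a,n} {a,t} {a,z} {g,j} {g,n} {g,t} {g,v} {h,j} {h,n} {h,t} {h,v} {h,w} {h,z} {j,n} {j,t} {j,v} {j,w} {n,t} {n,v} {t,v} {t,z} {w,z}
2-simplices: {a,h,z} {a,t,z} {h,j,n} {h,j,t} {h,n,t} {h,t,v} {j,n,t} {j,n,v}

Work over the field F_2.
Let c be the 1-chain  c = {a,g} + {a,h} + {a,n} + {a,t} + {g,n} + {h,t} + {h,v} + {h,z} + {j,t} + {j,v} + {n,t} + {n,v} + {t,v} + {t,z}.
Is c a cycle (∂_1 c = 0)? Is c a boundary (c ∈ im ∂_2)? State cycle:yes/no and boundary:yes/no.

n_0=9 n_1=24 n_2=8  [Z2]
∂1: piv[ag,ah,an,at,az,gj,gv,hw] rk=8  ker:gn,gt,hj,hn,ht,hv,hz,jn,jt,jv,jw,nt,nv,tv,tz,wz
∂2: piv[ahz,atz,hjn,hjt,hnt,htv,jnv] rk=7  ker:jnt
∂1c = 0
c vs im∂2: residual ≠ 0 ⇒ not boundary

cycle:yes boundary:no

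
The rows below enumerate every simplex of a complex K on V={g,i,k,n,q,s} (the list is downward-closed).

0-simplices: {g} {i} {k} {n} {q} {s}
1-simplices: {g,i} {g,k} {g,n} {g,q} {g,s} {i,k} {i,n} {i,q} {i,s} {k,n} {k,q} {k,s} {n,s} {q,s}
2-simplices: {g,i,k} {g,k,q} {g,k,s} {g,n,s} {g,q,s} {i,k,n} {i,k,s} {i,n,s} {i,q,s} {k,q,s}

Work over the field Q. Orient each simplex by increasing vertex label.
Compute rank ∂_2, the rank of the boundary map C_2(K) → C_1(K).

rank∂_2=9

n_0=6 n_1=14 n_2=10  [Q]
∂1: piv[gi,gk,gn,gq,gs] rk=5  ker:ik,in,iq,is,kn,kq,ks,ns,qs
∂2: piv[gik,gkq,gks,gns,gqs,ikn,iks,ins,iqs] rk=9  ker:kqs
rk∂_2=9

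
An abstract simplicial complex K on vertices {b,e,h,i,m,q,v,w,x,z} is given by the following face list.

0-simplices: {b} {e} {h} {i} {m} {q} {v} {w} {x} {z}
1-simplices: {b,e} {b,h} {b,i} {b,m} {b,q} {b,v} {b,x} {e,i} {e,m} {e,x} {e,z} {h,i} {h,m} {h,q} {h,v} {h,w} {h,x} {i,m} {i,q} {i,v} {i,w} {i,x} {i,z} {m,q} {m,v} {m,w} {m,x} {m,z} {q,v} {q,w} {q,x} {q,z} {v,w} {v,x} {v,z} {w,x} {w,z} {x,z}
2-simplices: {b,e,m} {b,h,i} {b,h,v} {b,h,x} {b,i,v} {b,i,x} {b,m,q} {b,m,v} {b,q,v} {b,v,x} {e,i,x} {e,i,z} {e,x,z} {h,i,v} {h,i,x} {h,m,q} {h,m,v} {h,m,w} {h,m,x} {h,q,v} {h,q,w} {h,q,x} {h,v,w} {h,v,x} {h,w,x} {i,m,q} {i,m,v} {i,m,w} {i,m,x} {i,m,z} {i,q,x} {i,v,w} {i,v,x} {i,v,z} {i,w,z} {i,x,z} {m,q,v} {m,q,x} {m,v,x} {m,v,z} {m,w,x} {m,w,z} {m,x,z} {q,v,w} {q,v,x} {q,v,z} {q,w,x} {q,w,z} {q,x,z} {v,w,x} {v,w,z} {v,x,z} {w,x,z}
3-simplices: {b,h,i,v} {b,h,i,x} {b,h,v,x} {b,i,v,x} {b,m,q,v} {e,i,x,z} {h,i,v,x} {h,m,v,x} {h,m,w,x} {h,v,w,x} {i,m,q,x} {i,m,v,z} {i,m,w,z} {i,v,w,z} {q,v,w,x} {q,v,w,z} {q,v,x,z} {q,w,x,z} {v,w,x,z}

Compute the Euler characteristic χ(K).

χ(K)=6

n_0=10 n_1=38 n_2=53 n_3=19
χ=+10−38+53−19=6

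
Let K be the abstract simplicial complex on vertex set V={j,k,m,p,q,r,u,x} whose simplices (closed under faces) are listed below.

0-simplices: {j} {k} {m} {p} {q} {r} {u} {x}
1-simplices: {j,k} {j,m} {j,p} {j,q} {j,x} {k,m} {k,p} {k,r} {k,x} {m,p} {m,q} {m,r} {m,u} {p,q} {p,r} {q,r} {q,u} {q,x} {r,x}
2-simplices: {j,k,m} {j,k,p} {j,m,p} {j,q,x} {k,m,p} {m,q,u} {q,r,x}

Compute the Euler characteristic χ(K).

n_0=8 n_1=19 n_2=7
χ=+8−19+7=-4

χ(K)=-4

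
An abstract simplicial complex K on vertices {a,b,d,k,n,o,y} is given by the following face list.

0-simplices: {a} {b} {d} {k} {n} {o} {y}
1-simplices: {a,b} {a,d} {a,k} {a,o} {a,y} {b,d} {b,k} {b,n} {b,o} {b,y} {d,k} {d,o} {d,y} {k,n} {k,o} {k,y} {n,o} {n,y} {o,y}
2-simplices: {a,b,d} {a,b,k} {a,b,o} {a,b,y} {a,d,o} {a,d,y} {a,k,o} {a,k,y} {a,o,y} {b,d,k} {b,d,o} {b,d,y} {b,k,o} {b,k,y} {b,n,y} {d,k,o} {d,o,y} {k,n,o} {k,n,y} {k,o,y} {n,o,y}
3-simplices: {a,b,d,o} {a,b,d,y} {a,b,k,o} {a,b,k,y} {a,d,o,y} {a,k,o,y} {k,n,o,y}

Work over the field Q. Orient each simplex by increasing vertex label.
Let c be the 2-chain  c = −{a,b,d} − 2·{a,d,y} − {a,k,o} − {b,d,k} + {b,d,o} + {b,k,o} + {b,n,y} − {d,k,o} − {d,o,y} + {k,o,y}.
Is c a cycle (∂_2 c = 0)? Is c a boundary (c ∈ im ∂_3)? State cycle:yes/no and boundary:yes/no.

n_0=7 n_1=19 n_2=21 n_3=7  [Q]
∂1: piv[ab,ad,ak,ao,ay,bn] rk=6  ker:bd,bk,bo,by,dk,do,dy,kn,ko,ky,no,ny,oy
∂2: piv[abd,abk,abo,aby,ado,ady,ako,aky,aoy,bdk,bny,kno,kny] rk=13  ker:bdo,bdy,bko,bky,dko,doy,koy,noy
∂3: piv[abdo,abdy,abko,abky,adoy,akoy,knoy] rk=7
∂2c = −{a,b} − {a,d} − {a,k} + {a,o} + 2·{a,y} − {b,d} + 2·{b,k} + {b,n} − 2·{b,o} − {b,y} − 2·{d,k} + {d,o} − {d,y} − {k,y} + {n,y}

cycle:no boundary:no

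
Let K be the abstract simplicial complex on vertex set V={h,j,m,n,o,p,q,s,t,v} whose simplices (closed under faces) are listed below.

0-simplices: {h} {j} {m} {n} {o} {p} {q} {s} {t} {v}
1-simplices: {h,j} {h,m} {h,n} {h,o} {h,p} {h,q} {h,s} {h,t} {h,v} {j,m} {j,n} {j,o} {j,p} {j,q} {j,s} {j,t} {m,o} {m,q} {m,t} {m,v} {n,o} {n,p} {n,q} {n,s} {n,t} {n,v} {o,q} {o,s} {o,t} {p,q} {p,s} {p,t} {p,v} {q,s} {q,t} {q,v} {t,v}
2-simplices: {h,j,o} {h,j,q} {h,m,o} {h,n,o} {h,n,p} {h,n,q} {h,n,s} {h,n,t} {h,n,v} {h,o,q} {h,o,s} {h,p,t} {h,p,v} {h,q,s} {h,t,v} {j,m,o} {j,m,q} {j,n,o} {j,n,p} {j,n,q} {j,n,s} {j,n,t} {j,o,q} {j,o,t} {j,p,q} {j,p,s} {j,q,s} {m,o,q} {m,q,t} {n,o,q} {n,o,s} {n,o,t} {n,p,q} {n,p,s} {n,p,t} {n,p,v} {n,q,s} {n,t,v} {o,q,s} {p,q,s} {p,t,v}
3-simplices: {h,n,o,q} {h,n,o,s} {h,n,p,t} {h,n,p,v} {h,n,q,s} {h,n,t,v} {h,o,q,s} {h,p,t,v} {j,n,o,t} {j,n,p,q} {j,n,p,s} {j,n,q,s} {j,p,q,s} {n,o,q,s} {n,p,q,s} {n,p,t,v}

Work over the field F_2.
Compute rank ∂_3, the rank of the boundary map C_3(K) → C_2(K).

rank∂_3=13

n_0=10 n_1=37 n_2=41 n_3=16  [Z2]
∂1: piv[hj,hm,hn,ho,hp,hq,hs,ht,hv] rk=9  ker:jm,jn,jo,jp,jq,js,jt,mo,mq,mt,mv,no,np,nq,ns,nt,nv,oq,os,ot,pq,ps,pt,pv,qs,qt,qv,tv
∂2: piv[hjo,hjq,hmo,hno,hnp,hnq,hns,hnt,hnv,hoq,hos,hpt,hpv,hqs,htv,jmo,jmq,jno,jnp,jns,jnt,jot,jpq,jps,mqt] rk=25  ker:jnq,joq,jqs,moq,noq,nos,not,npq,nps,npt,npv,nqs,ntv,oqs,pqs,ptv
∂3: piv[hnoq,hnos,hnpt,hnpv,hnqs,hntv,hoqs,hptv,jnot,jnpq,jnps,jnqs,jpqs] rk=13  ker:noqs,npqs,nptv
rk∂_3=13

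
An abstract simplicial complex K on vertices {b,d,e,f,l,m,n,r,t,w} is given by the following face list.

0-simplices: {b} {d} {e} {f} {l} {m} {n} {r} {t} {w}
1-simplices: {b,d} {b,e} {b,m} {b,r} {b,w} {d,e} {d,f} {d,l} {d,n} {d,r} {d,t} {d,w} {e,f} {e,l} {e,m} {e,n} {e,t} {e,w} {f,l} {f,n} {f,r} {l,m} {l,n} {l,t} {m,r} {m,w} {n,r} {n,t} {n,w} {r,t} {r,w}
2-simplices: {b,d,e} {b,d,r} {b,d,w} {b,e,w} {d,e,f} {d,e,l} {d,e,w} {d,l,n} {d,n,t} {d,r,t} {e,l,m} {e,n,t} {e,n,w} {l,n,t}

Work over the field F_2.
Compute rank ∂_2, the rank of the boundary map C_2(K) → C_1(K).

n_0=10 n_1=31 n_2=14  [Z2]
∂1: piv[bd,be,bm,br,bw,df,dl,dn,dt] rk=9  ker:de,dr,dw,ef,el,em,en,et,ew,fl,fn,fr,lm,ln,lt,mr,mw,nr,nt,nw,rt,rw
∂2: piv[bde,bdr,bdw,bew,def,del,dln,dnt,drt,elm,ent,enw,lnt] rk=13  ker:dew
rk∂_2=13

rank∂_2=13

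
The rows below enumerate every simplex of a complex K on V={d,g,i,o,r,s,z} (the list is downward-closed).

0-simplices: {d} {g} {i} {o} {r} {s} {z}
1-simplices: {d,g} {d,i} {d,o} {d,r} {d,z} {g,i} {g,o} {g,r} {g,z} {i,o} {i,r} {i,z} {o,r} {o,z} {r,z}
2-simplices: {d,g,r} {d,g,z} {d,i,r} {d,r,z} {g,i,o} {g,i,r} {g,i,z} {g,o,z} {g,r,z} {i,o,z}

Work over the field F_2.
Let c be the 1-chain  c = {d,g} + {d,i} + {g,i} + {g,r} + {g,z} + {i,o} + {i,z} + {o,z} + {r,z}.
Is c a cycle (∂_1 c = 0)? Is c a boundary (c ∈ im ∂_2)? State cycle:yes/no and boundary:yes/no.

cycle:yes boundary:yes

n_0=7 n_1=15 n_2=10  [Z2]
∂1: piv[dg,di,do,dr,dz] rk=5  ker:gi,go,gr,gz,io,ir,iz,or,oz,rz
∂2: piv[dgr,dgz,dir,drz,gio,gir,giz,goz] rk=8  ker:grz,ioz
∂1c = 0
c vs im∂2: reduces to 0 ⇒ boundary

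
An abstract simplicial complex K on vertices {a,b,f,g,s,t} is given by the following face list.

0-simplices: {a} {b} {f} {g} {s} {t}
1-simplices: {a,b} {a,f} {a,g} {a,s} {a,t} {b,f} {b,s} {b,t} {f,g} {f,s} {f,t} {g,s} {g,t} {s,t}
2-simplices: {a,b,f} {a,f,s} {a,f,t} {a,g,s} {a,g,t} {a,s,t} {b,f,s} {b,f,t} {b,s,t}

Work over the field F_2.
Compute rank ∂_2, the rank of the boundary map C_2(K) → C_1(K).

rank∂_2=8

n_0=6 n_1=14 n_2=9  [Z2]
∂1: piv[ab,af,ag,as,at] rk=5  ker:bf,bs,bt,fg,fs,ft,gs,gt,st
∂2: piv[abf,afs,aft,ags,agt,ast,bfs,bft] rk=8  ker:bst
rk∂_2=8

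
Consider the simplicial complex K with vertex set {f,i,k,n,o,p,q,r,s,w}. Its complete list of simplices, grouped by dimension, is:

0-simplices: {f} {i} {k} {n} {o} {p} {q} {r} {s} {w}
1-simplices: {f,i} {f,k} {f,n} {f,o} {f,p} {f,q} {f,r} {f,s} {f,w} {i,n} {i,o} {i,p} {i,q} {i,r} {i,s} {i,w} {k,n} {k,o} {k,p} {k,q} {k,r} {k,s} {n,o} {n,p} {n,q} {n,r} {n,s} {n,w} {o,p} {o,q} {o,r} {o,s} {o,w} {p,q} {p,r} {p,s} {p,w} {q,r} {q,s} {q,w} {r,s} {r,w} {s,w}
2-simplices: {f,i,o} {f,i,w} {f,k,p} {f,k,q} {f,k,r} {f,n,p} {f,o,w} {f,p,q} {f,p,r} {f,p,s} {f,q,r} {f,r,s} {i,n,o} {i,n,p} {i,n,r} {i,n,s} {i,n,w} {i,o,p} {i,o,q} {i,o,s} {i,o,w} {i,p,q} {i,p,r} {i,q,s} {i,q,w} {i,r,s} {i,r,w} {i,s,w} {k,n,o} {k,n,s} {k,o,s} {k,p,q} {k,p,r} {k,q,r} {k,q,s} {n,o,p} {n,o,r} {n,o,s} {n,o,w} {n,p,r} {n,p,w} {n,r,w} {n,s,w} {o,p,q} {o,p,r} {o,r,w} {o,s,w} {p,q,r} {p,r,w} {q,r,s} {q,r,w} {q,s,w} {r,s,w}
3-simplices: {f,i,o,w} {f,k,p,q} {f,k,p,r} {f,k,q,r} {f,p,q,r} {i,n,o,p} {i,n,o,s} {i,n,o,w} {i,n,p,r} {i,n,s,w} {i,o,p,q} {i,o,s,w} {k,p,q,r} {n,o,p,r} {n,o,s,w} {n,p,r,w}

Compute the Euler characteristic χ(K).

n_0=10 n_1=43 n_2=53 n_3=16
χ=+10−43+53−16=4

χ(K)=4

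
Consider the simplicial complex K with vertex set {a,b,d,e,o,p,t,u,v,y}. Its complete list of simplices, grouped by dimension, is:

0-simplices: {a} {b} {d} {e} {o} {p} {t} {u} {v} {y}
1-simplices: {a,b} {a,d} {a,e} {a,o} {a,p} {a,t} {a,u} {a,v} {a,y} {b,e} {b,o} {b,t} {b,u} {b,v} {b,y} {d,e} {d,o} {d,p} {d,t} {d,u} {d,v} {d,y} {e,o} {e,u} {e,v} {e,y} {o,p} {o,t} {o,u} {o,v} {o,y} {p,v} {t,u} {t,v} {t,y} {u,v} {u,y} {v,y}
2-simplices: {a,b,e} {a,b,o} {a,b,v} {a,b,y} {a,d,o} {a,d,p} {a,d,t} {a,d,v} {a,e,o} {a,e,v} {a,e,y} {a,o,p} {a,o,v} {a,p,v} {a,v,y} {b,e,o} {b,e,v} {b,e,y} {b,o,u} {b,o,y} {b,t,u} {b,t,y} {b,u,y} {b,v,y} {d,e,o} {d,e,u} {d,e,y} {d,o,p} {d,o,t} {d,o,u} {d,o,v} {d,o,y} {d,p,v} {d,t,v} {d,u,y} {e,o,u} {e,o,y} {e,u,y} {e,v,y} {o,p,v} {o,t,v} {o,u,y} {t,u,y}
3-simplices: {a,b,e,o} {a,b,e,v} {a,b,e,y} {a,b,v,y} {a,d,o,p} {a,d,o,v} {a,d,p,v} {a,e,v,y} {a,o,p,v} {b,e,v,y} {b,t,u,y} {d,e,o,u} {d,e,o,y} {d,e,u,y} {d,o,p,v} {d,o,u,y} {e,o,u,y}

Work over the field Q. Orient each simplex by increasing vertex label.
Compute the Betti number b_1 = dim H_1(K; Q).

b_1=3

n_0=10 n_1=38 n_2=43 n_3=17  [Q]
∂1: piv[ab,ad,ae,ao,ap,at,au,av,ay] rk=9  ker:be,bo,bt,bu,bv,by,de,do,dp,dt,du,dv,dy,eo,eu,ev,ey,op,ot,ou,ov,oy,pv,tu,tv,ty,uv,uy,vy
∂2: piv[abe,abo,abv,aby,ado,adp,adt,adv,aeo,aev,aey,aop,aov,apv,avy,bou,boy,btu,bty,buy,deo,deu,dey,dot,dou,dtv] rk=26  ker:beo,bev,bey,bvy,dop,dov,doy,dpv,duy,eou,eoy,euy,evy,opv,otv,ouy,tuy
∂3: piv[abeo,abev,abey,abvy,adop,adov,adpv,aevy,aopv,btuy,deou,deoy,deuy,douy] rk=14  ker:bevy,dopv,eouy
b_1=(38−9)−26=3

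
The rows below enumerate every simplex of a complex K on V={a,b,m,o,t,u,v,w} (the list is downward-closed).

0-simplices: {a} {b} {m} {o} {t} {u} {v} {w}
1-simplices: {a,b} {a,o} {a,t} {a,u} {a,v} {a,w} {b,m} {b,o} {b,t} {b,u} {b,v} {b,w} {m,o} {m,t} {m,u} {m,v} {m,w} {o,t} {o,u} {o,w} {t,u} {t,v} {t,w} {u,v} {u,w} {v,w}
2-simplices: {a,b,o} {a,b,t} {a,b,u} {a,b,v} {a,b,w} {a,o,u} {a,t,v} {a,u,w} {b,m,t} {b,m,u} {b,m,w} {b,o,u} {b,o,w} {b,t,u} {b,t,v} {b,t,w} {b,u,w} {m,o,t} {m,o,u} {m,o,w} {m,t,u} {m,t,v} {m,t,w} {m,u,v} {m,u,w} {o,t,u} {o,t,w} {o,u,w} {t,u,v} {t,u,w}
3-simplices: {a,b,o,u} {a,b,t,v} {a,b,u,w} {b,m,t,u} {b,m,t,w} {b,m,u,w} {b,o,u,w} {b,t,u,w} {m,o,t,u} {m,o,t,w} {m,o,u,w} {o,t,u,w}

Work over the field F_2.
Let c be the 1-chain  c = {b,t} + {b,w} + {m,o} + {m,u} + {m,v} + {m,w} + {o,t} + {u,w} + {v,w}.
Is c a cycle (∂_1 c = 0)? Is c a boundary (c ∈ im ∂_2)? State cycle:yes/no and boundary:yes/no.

n_0=8 n_1=26 n_2=30 n_3=12  [Z2]
∂1: piv[ab,ao,at,au,av,aw,bm] rk=7  ker:bo,bt,bu,bv,bw,mo,mt,mu,mv,mw,ot,ou,ow,tu,tv,tw,uv,uw,vw
∂2: piv[abo,abt,abu,abv,abw,aou,atv,auw,bmt,bmu,bmw,bow,btu,btw,mot,mou,mtv,muv] rk=18  ker:bou,btv,buw,mow,mtu,mtw,muw,otu,otw,ouw,tuv,tuw
∂3: piv[abou,abtv,abuw,bmtu,bmtw,bmuw,bouw,btuw,motu,motw,mouw] rk=11  ker:otuw
∂1c = 0
c vs im∂2: residual ≠ 0 ⇒ not boundary

cycle:yes boundary:no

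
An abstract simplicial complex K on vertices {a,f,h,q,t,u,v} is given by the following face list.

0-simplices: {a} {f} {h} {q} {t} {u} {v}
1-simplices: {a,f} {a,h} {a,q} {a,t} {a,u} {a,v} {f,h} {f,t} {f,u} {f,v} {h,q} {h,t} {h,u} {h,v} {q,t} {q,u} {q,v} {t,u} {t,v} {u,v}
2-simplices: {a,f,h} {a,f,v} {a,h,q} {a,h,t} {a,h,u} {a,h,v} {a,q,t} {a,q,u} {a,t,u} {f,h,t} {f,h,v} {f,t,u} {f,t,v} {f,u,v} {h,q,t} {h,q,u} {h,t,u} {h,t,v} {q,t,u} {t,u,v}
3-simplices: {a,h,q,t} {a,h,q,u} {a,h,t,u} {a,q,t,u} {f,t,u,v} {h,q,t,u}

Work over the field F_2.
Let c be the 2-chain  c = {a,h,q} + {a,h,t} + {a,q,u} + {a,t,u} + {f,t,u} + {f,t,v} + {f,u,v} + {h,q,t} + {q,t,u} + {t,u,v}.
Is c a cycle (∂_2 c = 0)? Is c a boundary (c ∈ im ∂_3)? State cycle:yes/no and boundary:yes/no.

n_0=7 n_1=20 n_2=20 n_3=6  [Z2]
∂1: piv[af,ah,aq,at,au,av] rk=6  ker:fh,ft,fu,fv,hq,ht,hu,hv,qt,qu,qv,tu,tv,uv
∂2: piv[afh,afv,ahq,aht,ahu,ahv,aqt,aqu,atu,fht,ftu,ftv,fuv] rk=13  ker:fhv,hqt,hqu,htu,htv,qtu,tuv
∂3: piv[ahqt,ahqu,ahtu,aqtu,ftuv] rk=5  ker:hqtu
∂2c = 0
c vs im∂3: reduces to 0 ⇒ boundary

cycle:yes boundary:yes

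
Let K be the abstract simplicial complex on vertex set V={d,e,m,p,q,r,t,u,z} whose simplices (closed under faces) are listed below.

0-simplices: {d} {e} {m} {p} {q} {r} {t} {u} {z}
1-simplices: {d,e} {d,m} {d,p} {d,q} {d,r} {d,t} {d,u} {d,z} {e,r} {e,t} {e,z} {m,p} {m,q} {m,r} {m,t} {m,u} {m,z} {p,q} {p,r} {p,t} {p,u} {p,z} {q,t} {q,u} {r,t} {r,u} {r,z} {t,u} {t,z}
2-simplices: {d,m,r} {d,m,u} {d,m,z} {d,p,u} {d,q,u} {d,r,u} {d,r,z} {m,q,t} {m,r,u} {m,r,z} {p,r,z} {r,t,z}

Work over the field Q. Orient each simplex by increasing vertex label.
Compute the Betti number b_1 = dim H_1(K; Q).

n_0=9 n_1=29 n_2=12  [Q]
∂1: piv[de,dm,dp,dq,dr,dt,du,dz] rk=8  ker:er,et,ez,mp,mq,mr,mt,mu,mz,pq,pr,pt,pu,pz,qt,qu,rt,ru,rz,tu,tz
∂2: piv[dmr,dmu,dmz,dpu,dqu,dru,drz,mqt,prz,rtz] rk=10  ker:mru,mrz
b_1=(29−8)−10=11

b_1=11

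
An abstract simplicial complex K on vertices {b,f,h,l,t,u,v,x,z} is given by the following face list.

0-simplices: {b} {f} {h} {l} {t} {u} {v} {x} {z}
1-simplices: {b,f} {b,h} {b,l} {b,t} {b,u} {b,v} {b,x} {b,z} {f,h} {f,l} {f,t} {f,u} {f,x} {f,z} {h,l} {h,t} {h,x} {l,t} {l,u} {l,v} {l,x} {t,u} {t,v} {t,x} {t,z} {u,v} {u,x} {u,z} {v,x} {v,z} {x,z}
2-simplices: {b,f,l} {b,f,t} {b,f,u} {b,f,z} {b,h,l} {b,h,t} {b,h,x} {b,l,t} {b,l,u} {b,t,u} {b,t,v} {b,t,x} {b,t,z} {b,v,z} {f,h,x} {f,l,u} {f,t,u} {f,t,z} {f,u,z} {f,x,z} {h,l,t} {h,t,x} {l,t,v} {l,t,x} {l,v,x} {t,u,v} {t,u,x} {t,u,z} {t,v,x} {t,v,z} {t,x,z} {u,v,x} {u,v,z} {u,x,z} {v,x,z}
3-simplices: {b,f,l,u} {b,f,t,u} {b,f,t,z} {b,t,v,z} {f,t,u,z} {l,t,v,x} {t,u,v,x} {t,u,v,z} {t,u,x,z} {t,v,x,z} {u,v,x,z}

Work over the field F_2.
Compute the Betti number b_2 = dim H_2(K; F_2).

n_0=9 n_1=31 n_2=35 n_3=11  [Z2]
∂1: piv[bf,bh,bl,bt,bu,bv,bx,bz] rk=8  ker:fh,fl,ft,fu,fx,fz,hl,ht,hx,lt,lu,lv,lx,tu,tv,tx,tz,uv,ux,uz,vx,vz,xz
∂2: piv[bfl,bft,bfu,bfz,bhl,bht,bhx,blt,blu,btu,btv,btx,btz,bvz,fhx,fuz,fxz,ltv,ltx,lvx,tuv,tux,txz] rk=23  ker:flu,ftu,ftz,hlt,htx,tuz,tvx,tvz,uvx,uvz,uxz,vxz
∂3: piv[bflu,bftu,bftz,btvz,ftuz,ltvx,tuvx,tuvz,tuxz,tvxz] rk=10  ker:uvxz
b_2=(35−23)−10=2

b_2=2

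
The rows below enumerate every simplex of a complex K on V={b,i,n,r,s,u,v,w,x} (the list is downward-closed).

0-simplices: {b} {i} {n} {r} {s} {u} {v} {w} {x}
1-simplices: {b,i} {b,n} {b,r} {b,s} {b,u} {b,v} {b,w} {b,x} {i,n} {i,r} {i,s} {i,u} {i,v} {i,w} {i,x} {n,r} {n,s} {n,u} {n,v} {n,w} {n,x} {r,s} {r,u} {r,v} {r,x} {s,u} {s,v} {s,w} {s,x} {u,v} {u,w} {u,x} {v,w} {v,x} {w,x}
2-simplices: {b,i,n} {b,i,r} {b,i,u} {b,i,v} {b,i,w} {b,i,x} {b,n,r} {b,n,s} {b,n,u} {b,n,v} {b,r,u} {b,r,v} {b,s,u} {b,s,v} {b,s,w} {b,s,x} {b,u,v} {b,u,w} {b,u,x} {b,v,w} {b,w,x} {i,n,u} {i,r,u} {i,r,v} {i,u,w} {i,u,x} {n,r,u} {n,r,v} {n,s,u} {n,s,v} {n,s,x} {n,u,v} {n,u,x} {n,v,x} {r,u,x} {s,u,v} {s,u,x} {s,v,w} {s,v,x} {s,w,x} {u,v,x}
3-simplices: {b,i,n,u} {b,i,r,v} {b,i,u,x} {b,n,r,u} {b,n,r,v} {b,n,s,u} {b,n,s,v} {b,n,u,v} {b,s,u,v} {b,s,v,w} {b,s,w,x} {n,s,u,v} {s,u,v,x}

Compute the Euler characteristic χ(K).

χ(K)=2

n_0=9 n_1=35 n_2=41 n_3=13
χ=+9−35+41−13=2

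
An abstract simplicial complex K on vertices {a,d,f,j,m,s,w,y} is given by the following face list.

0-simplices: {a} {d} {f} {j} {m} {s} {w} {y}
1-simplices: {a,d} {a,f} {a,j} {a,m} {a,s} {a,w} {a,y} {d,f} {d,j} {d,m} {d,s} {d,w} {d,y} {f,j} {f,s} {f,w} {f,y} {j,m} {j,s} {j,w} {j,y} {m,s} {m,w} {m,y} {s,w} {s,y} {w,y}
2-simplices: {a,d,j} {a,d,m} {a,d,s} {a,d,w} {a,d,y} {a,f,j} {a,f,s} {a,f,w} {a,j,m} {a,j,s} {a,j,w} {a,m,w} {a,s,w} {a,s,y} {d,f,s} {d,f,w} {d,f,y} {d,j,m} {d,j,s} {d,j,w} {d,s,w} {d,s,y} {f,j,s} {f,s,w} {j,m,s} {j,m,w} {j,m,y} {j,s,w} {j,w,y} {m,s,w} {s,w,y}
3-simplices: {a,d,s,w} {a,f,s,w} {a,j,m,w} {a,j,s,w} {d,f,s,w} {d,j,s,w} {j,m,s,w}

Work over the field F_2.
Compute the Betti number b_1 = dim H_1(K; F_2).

b_1=0

n_0=8 n_1=27 n_2=31 n_3=7  [Z2]
∂1: piv[ad,af,aj,am,as,aw,ay] rk=7  ker:df,dj,dm,ds,dw,dy,fj,fs,fw,fy,jm,js,jw,jy,ms,mw,my,sw,sy,wy
∂2: piv[adj,adm,ads,adw,ady,afj,afs,afw,ajm,ajs,ajw,amw,asw,asy,dfs,dfy,jms,jmy,jwy,swy] rk=20  ker:dfw,djm,djs,djw,dsw,dsy,fjs,fsw,jmw,jsw,msw
∂3: piv[adsw,afsw,ajmw,ajsw,dfsw,djsw,jmsw] rk=7
b_1=(27−7)−20=0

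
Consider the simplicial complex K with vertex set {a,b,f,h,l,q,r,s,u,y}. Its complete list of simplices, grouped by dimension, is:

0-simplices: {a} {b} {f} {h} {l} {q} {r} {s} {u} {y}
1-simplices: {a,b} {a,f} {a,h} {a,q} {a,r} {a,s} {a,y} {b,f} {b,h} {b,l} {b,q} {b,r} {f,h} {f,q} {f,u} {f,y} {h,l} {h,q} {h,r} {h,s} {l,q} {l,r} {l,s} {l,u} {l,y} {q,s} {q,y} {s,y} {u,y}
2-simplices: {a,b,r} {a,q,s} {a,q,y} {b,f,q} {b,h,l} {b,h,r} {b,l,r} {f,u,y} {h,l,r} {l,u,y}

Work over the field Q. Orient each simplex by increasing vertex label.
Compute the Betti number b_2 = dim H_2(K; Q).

n_0=10 n_1=29 n_2=10  [Q]
∂1: piv[ab,af,ah,aq,ar,as,ay,bl,fu] rk=9  ker:bf,bh,bq,br,fh,fq,fy,hl,hq,hr,hs,lq,lr,ls,lu,ly,qs,qy,sy,uy
∂2: piv[abr,aqs,aqy,bfq,bhl,bhr,blr,fuy,luy] rk=9  ker:hlr
b_2=(10−9)−0=1

b_2=1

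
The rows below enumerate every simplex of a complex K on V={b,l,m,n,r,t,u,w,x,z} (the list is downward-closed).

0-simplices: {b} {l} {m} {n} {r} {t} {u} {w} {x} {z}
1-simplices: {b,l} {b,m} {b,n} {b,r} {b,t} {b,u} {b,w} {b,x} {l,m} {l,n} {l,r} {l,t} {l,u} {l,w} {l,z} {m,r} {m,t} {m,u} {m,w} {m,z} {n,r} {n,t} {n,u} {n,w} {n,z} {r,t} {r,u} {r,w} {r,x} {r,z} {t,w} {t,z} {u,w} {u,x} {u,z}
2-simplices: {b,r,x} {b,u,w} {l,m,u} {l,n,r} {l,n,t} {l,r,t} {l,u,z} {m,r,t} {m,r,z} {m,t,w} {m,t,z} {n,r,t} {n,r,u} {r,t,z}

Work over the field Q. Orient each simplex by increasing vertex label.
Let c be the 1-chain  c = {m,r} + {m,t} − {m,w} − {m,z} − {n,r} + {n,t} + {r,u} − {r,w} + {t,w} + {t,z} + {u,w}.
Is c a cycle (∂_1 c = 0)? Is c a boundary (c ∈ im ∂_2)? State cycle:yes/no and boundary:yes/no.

n_0=10 n_1=35 n_2=14  [Q]
∂1: piv[bl,bm,bn,br,bt,bu,bw,bx,lz] rk=9  ker:lm,ln,lr,lt,lu,lw,mr,mt,mu,mw,mz,nr,nt,nu,nw,nz,rt,ru,rw,rx,rz,tw,tz,uw,ux,uz
∂2: piv[brx,buw,lmu,lnr,lnt,lrt,luz,mrt,mrz,mtw,mtz,nru] rk=12  ker:nrt,rtz
∂1c = 0
c vs im∂2: residual ≠ 0 ⇒ not boundary

cycle:yes boundary:no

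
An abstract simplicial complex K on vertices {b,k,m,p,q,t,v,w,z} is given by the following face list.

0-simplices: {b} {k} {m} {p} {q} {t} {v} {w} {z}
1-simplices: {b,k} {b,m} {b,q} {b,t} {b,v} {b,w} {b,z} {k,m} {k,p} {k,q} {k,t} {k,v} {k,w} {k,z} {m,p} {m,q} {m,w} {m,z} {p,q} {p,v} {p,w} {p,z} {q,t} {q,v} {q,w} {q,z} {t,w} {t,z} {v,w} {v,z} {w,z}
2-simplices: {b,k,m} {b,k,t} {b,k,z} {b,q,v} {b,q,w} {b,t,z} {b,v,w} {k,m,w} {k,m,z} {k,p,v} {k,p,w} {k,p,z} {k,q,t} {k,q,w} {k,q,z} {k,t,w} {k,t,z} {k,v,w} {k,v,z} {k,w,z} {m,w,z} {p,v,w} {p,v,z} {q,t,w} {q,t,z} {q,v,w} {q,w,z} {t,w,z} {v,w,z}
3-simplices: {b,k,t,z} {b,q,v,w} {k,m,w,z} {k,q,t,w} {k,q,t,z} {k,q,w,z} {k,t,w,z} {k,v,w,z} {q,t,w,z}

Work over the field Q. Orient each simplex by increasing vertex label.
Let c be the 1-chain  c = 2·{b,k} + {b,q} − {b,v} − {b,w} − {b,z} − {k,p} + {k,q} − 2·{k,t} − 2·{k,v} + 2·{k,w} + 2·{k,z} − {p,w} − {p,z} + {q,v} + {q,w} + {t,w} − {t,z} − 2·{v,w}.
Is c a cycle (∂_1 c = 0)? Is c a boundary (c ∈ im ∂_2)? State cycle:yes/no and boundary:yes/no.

cycle:no boundary:no

n_0=9 n_1=31 n_2=29 n_3=9  [Q]
∂1: piv[bk,bm,bq,bt,bv,bw,bz,kp] rk=8  ker:km,kq,kt,kv,kw,kz,mp,mq,mw,mz,pq,pv,pw,pz,qt,qv,qw,qz,tw,tz,vw,vz,wz
∂2: piv[bkm,bkt,bkz,bqv,bqw,btz,bvw,kmw,kmz,kpv,kpw,kpz,kqt,kqw,kqz,ktw,kvw,kvz,kwz] rk=19  ker:ktz,mwz,pvw,pvz,qtw,qtz,qvw,qwz,twz,vwz
∂3: piv[bktz,bqvw,kmwz,kqtw,kqtz,kqwz,ktwz,kvwz] rk=8  ker:qtwz
∂1c = 2·{k} + {p} − 2·{t} − {z}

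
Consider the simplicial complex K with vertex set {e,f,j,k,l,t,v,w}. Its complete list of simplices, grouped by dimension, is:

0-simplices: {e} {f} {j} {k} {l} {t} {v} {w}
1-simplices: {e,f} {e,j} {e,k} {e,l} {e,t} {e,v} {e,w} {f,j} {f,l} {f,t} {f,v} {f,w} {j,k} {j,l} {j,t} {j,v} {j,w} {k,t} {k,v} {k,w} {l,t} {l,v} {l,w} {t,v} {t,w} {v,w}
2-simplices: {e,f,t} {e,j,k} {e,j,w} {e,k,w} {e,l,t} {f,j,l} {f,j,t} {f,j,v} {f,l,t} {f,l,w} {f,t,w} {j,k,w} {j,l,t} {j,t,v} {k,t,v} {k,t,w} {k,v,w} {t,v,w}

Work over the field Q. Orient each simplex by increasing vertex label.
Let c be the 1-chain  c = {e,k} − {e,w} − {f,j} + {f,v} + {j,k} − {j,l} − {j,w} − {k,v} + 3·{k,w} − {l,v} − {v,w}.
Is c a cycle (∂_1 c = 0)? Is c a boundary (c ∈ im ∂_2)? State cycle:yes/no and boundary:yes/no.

cycle:yes boundary:no

n_0=8 n_1=26 n_2=18  [Q]
∂1: piv[ef,ej,ek,el,et,ev,ew] rk=7  ker:fj,fl,ft,fv,fw,jk,jl,jt,jv,jw,kt,kv,kw,lt,lv,lw,tv,tw,vw
∂2: piv[eft,ejk,ejw,ekw,elt,fjl,fjt,fjv,flt,flw,ftw,jtv,ktv,ktw,kvw] rk=15  ker:jkw,jlt,tvw
∂1c = 0
c vs im∂2: residual ≠ 0 ⇒ not boundary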